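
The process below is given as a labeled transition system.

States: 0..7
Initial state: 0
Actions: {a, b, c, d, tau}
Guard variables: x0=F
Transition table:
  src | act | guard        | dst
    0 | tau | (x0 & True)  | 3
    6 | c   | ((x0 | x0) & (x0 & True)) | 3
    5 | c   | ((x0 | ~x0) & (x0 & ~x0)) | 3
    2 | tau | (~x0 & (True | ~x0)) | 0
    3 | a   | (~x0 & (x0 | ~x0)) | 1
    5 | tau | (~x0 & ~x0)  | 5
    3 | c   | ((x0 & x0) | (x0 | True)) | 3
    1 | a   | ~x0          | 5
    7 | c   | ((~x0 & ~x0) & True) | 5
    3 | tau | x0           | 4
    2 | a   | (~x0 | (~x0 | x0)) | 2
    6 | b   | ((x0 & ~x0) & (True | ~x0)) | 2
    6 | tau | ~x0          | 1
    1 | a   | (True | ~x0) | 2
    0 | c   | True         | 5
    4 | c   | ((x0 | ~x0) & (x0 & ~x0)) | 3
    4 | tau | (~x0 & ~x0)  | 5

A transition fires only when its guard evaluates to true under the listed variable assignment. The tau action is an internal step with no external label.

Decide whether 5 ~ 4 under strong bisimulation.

Answer: BISIMILAR

Trace:
Bisimulation quotient by refinement:
  P[0] = {{0,1,2,3,4,5,6,7}}
  P[1] = {{0,7},{1},{2},{3},{4,5,6}}
  P[2] = {{0,7},{1},{2},{3},{4,5},{6}}
6 equivalence class(es) (converged in 3)
[5]={4,5}  [4]={4,5}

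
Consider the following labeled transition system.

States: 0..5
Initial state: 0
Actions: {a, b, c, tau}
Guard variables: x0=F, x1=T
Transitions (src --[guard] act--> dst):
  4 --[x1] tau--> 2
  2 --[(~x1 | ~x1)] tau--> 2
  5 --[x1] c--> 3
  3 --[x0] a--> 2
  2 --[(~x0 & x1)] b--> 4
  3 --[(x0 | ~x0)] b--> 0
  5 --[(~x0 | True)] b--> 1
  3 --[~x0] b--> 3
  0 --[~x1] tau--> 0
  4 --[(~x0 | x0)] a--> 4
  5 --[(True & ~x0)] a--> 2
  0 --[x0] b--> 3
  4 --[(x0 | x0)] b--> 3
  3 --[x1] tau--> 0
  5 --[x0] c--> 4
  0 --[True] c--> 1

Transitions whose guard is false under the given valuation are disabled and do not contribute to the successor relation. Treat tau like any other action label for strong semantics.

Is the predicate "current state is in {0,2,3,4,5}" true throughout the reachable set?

Answer: INVARIANT VIOLATED at state 1

Working:
Inv-set: {0,2,3,4,5}
R = {0,1}
  0: ✓
  1: outside
counterexample path to 1: c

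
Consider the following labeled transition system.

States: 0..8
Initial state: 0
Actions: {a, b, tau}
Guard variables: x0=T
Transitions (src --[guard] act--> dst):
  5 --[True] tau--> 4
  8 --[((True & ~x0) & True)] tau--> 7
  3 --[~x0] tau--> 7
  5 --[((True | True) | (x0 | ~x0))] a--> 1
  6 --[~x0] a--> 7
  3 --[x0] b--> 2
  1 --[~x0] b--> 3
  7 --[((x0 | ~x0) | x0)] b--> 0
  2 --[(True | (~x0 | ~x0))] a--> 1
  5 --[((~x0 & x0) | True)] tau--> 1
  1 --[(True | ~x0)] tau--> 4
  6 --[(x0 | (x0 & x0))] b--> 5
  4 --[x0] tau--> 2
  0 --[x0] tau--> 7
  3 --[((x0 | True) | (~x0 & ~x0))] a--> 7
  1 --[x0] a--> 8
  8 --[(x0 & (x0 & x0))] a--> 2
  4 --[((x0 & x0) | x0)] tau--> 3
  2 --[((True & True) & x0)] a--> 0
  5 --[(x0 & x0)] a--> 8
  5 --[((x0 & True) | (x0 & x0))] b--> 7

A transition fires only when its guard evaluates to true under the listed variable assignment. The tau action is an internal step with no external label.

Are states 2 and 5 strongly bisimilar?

Bisimulation quotient by refinement:
  π0 = {{0,1,2,3,4,5,6,7,8}}
  π1 = {{0,4},{1},{2,8},{3},{5},{6,7}}
  π2 = {{0},{1},{2},{3},{4},{5},{6},{7},{8}}
stable after 3 split(s): 9 block(s)
2∈{2}, 5∈{5}

Answer: NOT BISIMILAR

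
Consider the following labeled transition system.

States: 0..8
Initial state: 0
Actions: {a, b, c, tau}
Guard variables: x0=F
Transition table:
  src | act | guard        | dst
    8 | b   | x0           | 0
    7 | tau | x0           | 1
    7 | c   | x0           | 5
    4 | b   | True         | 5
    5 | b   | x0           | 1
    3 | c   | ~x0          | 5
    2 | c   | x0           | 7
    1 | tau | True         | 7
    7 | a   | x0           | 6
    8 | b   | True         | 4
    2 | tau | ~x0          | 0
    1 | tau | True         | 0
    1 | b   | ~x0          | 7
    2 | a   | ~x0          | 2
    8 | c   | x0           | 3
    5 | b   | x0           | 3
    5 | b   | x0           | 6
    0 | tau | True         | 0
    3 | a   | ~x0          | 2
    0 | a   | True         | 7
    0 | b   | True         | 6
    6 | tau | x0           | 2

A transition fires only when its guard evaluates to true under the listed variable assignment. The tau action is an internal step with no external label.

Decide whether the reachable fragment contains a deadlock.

R = {0,6,7}
  0: a→7  b→6  tau→0  [3 exit(s)]
  6: ∅  [no exit]
  7: ∅  [no exit]
trace reaching 6: b

Answer: DEADLOCK at state 6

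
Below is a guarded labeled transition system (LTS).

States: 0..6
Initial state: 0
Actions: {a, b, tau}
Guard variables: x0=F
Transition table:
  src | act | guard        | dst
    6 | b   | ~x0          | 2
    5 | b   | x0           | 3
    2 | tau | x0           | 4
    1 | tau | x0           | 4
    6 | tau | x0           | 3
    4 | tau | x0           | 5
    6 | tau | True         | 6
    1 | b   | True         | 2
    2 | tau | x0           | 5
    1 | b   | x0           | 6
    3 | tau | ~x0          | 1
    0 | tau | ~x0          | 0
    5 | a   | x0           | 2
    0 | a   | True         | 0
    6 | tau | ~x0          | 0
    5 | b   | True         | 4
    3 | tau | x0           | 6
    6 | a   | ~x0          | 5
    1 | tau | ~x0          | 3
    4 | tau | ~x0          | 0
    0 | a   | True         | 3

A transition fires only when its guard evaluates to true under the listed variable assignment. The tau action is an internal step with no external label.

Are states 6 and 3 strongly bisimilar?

Bisimulation quotient by refinement:
  P[0] = {{0,1,2,3,4,5,6}}
  P[1] = {{0},{1},{2},{3,4},{5},{6}}
  P[2] = {{0},{1},{2},{3},{4},{5},{6}}
7 equivalence class(es) (converged in 3)
6∈{6}, 3∈{3}

Answer: NOT BISIMILAR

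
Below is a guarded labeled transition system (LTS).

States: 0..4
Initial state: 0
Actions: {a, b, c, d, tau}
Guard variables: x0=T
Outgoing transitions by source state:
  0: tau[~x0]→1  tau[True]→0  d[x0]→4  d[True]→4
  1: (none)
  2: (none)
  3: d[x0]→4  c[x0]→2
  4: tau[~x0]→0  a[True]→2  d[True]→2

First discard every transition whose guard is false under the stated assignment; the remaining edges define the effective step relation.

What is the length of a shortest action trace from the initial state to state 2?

Layered search for 2:
  depth 0: {0}
  depth 1: {4}
  depth 2: {2}
first hit 2 at d=2 via d·a

Answer: 2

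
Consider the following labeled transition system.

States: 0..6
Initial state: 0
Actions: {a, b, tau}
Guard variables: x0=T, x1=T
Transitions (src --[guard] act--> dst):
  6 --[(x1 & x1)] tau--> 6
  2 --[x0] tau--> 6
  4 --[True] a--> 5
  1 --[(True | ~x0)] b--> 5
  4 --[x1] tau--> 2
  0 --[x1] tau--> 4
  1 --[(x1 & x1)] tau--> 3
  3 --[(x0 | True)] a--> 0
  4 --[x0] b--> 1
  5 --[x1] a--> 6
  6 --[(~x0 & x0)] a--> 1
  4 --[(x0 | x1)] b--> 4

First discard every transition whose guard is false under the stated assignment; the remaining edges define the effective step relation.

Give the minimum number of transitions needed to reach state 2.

Answer: 2

Working:
BFS to 2:
  Layer 0: {0}
  Layer 1: {4}
  Layer 2: {1,2,5}
2 enters at depth 2; path tau·tau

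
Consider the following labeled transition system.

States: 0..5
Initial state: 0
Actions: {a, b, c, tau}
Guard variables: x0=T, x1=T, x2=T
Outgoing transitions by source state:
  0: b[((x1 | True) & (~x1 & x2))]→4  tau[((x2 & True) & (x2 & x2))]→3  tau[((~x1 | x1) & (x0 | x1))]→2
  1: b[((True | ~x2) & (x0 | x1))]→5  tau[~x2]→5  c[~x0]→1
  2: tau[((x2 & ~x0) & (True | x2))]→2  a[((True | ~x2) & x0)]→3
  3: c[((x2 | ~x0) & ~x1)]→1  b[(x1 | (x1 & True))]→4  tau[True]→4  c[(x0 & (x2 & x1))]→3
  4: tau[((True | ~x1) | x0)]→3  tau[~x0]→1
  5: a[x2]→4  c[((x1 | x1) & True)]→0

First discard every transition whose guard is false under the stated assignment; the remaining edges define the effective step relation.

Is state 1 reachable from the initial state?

Guard filter leaves 10 enabled edge(s).
L0 = {0}
L1 = {2,3}  now seen {0,2,3}
L2 = {4}  now seen {0,2,3,4}
Reachable = {0,2,3,4}

Answer: UNREACHABLE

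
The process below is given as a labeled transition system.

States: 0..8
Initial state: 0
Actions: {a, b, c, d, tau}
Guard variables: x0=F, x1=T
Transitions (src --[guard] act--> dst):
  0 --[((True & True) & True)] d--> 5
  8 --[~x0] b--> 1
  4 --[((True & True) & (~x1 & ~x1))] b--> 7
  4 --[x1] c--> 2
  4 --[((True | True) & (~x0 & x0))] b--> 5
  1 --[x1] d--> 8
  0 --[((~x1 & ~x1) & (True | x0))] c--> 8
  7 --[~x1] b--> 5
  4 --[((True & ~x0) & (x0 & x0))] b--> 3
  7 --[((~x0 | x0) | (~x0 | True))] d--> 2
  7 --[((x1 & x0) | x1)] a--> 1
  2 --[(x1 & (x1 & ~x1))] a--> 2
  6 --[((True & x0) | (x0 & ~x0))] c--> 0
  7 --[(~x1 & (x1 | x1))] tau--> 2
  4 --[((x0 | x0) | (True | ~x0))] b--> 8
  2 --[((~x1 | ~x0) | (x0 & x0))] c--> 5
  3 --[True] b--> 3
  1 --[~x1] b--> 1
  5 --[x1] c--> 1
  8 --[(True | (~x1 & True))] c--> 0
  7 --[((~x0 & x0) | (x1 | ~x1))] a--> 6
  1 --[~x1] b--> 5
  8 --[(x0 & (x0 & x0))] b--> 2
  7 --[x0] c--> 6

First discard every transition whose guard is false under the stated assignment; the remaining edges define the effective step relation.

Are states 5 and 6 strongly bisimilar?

Compute ~ classes (split until stable):
  P[0] = {{0,1,2,3,4,5,6,7,8}}
  P[1] = {{0,1},{2,5},{3},{4,8},{6},{7}}
  P[2] = {{0},{1},{2},{3},{4},{5},{6},{7},{8}}
Fixed point at round 3; 9 class(es).
[5]={5}  [6]={6}

Answer: NOT BISIMILAR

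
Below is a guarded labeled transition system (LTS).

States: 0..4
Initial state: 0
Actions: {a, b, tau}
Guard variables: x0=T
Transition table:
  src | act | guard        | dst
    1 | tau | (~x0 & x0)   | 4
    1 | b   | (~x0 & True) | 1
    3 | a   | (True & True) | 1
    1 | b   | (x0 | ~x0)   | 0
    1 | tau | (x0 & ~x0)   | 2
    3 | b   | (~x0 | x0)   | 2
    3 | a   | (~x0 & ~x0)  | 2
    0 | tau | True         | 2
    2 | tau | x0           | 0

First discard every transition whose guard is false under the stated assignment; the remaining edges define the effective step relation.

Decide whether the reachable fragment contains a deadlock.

Answer: DEADLOCK-FREE

Analysis:
R = {0,2}
  0: tau→2  [1 out]
  2: tau→0  [1 out]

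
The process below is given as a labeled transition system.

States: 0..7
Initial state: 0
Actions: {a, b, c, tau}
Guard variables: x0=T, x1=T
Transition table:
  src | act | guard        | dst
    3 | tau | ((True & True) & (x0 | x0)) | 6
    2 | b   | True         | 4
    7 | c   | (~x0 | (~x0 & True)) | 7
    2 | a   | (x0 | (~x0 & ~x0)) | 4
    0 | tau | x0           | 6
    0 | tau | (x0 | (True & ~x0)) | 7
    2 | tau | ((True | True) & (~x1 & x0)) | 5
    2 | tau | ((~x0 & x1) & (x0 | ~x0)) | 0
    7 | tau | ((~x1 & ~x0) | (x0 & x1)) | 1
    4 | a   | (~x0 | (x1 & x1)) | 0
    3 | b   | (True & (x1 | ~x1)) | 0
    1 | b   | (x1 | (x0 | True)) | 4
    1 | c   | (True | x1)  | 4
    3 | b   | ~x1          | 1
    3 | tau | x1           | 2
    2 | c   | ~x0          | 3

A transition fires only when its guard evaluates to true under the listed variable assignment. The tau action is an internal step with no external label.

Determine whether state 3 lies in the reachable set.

Guard filter leaves 11 enabled edge(s).
L0 = {0}
L1 = {6,7}  now seen {0,6,7}
L2 = {1}  now seen {0,1,6,7}
L3 = {4}  now seen {0,1,4,6,7}
Reachable = {0,1,4,6,7}

Answer: UNREACHABLE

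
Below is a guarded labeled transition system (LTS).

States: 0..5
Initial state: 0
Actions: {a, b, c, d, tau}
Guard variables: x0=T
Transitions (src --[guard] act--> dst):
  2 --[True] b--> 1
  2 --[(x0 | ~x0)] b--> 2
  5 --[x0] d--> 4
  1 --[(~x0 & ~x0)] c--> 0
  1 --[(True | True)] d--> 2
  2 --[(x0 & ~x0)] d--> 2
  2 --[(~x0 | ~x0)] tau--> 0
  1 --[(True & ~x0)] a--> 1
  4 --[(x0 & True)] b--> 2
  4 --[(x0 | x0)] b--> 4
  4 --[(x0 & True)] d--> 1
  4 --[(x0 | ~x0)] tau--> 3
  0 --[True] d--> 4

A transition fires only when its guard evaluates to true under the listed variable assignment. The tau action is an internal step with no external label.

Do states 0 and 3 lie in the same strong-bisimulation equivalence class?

Answer: NOT BISIMILAR

Trace:
Refine partition for ~:
  π0 = {{0,1,2,3,4,5}}
  π1 = {{0,1,5},{2},{3},{4}}
  π2 = {{0,5},{1},{2},{3},{4}}
stable after 3 split(s): 5 block(s)
class of 0: {0,5}; class of 3: {3}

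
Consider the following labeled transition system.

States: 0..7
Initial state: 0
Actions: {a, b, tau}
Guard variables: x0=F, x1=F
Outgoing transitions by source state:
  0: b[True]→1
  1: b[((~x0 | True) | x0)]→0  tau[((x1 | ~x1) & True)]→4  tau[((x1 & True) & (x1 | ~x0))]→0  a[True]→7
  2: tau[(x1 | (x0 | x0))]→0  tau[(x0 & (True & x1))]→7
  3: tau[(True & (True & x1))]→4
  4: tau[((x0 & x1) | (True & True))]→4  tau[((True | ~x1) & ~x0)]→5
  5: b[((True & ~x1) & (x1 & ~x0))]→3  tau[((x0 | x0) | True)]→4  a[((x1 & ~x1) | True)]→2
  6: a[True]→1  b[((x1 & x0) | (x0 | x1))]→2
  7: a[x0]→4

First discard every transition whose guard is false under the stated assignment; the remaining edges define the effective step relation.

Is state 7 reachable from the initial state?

After dropping false guards: 9 live edges.
Layer 0: {0}
Layer 1: {1}  total {0,1}
Layer 2: {4,7}  total {0,1,4,7}
Layer 3: {5}  total {0,1,4,5,7}
Layer 4: {2}  total {0,1,2,4,5,7}
Reach set: {0,1,2,4,5,7}
witness 7: b·a

Answer: REACHABLE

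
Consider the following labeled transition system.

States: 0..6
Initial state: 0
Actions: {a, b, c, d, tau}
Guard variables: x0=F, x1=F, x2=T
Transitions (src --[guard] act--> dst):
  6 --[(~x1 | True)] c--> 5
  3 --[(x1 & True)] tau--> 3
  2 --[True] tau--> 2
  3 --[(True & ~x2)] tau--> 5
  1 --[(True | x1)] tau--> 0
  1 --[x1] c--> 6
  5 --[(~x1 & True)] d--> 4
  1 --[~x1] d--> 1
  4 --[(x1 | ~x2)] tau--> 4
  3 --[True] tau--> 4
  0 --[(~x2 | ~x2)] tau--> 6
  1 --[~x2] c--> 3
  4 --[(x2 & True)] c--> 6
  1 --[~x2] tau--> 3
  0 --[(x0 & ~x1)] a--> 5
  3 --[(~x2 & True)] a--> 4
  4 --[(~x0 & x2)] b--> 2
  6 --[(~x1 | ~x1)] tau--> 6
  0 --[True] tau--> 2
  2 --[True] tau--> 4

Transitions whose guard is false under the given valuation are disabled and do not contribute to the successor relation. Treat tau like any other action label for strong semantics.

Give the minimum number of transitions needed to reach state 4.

BFS to 4:
  L0 = {0}
  L1 = {2}
  L2 = {4}
depth(4)=2, e.g. tau·tau

Answer: 2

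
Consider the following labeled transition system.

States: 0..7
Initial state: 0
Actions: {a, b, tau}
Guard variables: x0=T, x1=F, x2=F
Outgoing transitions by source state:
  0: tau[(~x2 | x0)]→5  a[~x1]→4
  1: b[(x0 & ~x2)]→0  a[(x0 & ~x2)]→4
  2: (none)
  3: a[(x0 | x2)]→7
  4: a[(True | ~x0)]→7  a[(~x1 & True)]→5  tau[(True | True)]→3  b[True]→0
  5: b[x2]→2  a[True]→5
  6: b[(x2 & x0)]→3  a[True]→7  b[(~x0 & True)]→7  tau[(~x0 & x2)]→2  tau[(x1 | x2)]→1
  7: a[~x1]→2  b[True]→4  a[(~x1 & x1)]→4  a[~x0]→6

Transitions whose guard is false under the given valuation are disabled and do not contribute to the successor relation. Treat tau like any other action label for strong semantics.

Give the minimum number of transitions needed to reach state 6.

Layered search for 6:
  Layer 0: {0}
  Layer 1: {4,5}
  Layer 2: {3,7}
  Layer 3: {2}
6 never appears.

Answer: UNREACHABLE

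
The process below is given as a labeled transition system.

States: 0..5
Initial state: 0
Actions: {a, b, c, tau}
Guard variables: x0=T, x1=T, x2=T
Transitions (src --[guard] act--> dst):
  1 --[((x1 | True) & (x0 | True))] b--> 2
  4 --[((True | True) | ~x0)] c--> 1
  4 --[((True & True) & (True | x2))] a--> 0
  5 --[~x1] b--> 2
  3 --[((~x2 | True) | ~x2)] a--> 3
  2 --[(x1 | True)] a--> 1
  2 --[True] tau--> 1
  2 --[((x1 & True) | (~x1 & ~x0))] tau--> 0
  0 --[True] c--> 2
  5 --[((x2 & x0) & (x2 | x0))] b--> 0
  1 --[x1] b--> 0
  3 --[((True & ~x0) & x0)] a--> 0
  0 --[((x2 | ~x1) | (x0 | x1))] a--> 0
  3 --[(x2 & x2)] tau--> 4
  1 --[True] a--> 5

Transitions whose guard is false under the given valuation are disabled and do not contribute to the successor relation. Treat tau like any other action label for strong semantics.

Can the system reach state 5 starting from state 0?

After dropping false guards: 13 live edges.
Layer 0: {0}
Layer 1: {2}  now seen {0,2}
Layer 2: {1}  now seen {0,1,2}
Layer 3: {5}  now seen {0,1,2,5}
Reach set: {0,1,2,5}
trace reaching 5: c·a·a

Answer: REACHABLE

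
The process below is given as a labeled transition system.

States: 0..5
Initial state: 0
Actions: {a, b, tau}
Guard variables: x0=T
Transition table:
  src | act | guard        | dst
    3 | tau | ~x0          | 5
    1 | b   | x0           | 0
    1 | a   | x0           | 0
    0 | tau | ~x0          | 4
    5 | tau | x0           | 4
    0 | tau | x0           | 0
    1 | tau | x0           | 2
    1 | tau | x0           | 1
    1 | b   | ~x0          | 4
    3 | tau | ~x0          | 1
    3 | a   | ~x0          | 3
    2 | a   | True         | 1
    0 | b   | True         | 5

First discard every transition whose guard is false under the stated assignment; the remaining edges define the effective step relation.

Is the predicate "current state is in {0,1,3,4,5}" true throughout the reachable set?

Inv-set: {0,1,3,4,5}
Reach set: {0,4,5}
  0: safe
  4: safe
  5: safe

Answer: INVARIANT HOLDS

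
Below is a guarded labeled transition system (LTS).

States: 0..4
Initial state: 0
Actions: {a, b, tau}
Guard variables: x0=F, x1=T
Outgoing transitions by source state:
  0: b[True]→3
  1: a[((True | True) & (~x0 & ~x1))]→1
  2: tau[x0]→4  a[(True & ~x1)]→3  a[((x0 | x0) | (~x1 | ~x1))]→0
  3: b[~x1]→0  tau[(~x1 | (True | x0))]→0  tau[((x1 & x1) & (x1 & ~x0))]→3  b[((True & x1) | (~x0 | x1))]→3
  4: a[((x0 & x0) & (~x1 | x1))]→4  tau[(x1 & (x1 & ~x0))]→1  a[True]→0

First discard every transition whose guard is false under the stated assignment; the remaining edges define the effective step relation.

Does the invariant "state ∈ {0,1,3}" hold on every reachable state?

Safe = {0,1,3}
R = {0,3}
  0: ok
  3: ok

Answer: INVARIANT HOLDS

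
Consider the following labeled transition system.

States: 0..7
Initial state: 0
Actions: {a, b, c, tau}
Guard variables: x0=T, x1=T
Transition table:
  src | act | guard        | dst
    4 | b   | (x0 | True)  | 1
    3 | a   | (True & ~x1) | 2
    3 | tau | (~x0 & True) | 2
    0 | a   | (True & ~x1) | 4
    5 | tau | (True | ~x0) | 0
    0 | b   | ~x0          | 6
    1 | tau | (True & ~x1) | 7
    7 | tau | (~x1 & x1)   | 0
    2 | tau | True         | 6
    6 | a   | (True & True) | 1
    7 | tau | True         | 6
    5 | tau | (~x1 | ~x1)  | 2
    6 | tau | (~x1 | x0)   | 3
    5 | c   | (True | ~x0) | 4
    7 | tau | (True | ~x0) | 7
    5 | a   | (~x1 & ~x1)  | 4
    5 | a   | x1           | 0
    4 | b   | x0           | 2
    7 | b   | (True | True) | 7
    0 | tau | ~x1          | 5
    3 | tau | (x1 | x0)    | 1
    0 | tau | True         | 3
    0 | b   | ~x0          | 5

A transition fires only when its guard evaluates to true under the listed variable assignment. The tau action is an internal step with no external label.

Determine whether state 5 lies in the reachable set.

Answer: UNREACHABLE

Trace:
After dropping false guards: 13 live edges.
L0 = {0}
L1 = {3}  cumulative {0,3}
L2 = {1}  cumulative {0,1,3}
Reachable = {0,1,3}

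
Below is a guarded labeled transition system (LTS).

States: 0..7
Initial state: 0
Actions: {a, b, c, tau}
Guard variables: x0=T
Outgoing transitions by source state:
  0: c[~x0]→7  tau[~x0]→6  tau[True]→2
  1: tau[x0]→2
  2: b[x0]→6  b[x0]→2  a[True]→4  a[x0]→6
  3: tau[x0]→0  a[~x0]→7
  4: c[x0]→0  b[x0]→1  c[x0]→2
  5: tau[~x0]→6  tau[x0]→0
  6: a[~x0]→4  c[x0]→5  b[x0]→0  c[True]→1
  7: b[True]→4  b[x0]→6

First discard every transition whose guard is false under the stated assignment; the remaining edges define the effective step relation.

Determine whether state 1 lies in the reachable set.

Answer: REACHABLE

Analysis:
Guard filter leaves 16 enabled edge(s).
Layer 0: {0}
Layer 1: {2}  cumulative {0,2}
Layer 2: {4,6}  cumulative {0,2,4,6}
Layer 3: {1,5}  cumulative {0,1,2,4,5,6}
Reachable = {0,1,2,4,5,6}
trace reaching 1: tau·b·c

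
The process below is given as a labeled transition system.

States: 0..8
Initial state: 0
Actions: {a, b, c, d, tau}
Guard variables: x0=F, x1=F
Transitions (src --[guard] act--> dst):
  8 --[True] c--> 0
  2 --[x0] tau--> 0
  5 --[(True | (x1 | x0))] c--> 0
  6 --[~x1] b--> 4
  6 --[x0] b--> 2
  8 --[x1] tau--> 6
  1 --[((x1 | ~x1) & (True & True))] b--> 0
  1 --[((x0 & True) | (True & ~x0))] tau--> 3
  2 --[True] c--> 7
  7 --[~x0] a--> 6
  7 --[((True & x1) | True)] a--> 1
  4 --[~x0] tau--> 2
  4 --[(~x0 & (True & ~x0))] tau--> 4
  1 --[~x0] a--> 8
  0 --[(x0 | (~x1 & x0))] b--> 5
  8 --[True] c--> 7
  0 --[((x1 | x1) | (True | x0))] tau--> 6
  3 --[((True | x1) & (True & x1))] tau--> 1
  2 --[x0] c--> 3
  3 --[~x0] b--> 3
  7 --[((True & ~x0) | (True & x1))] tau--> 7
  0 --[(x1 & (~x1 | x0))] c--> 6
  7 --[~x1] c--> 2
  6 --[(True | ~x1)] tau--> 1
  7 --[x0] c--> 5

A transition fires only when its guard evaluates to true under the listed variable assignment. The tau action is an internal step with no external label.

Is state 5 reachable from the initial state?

Answer: UNREACHABLE

Working:
Guard filter leaves 17 enabled edge(s).
Layer 0: {0}
Layer 1: {6}  cumulative {0,6}
Layer 2: {1,4}  cumulative {0,1,4,6}
Layer 3: {2,3,8}  cumulative {0,1,2,3,4,6,8}
Layer 4: {7}  cumulative {0,1,2,3,4,6,7,8}
Reachable = {0,1,2,3,4,6,7,8}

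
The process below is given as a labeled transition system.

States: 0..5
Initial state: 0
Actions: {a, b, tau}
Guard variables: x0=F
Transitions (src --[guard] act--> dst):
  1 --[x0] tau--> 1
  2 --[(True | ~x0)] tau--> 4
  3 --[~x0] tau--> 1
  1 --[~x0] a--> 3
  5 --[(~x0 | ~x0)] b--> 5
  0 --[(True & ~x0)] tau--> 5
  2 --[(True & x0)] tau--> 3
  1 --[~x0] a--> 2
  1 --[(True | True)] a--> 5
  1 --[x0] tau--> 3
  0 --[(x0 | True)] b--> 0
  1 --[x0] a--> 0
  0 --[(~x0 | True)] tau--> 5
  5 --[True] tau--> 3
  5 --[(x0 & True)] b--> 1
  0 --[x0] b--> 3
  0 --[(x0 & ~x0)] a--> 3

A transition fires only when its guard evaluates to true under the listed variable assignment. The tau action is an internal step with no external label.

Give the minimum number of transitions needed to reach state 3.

Answer: 2

Working:
Layered search for 3:
  L0 = {0}
  L1 = {5}
  L2 = {3}
3 enters at depth 2; path tau·tau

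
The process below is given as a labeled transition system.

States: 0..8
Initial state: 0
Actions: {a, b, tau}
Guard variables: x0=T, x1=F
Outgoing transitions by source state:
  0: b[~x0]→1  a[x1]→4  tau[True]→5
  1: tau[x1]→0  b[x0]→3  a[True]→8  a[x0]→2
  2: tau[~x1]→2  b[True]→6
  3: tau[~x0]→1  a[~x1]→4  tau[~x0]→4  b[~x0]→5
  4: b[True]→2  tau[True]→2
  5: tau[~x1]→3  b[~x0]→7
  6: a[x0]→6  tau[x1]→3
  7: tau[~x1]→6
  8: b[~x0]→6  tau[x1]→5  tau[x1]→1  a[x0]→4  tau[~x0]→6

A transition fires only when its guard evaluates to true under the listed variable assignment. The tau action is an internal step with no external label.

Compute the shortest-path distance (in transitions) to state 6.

BFS to 6:
  Layer 0: {0}
  Layer 1: {5}
  Layer 2: {3}
  Layer 3: {4}
  Layer 4: {2}
  Layer 5: {6}
depth(6)=5, e.g. tau·tau·a·b·b

Answer: 5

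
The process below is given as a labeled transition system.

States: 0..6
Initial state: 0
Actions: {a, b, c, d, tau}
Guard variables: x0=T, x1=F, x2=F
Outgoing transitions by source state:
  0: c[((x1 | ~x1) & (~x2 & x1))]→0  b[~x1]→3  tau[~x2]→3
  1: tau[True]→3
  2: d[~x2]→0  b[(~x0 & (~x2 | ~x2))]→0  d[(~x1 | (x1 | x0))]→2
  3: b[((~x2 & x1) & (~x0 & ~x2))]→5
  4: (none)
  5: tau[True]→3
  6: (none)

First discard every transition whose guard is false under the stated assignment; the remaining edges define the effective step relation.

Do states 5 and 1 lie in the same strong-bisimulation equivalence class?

Refine partition for ~:
  round 0: {{0,1,2,3,4,5,6}}
  round 1: {{0},{1,5},{2},{3,4,6}}
Fixed point at round 2; 4 class(es).
class of 5: {1,5}; class of 1: {1,5}

Answer: BISIMILAR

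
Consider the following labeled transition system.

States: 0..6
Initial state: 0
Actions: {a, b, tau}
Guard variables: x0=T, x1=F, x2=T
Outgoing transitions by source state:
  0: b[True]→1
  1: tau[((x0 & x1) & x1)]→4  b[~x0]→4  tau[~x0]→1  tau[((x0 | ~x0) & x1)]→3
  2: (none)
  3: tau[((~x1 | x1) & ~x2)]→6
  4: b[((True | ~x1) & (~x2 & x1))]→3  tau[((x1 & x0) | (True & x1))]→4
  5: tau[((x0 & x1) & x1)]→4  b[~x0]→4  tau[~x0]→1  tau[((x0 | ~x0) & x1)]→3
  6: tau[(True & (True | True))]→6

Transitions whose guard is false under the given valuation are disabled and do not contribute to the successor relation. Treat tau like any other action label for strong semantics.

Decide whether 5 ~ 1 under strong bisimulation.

Answer: BISIMILAR

Trace:
Refine partition for ~:
  P[0] = {{0,1,2,3,4,5,6}}
  P[1] = {{0},{1,2,3,4,5},{6}}
Fixed point at round 2; 3 class(es).
[5]={1,2,3,4,5}  [1]={1,2,3,4,5}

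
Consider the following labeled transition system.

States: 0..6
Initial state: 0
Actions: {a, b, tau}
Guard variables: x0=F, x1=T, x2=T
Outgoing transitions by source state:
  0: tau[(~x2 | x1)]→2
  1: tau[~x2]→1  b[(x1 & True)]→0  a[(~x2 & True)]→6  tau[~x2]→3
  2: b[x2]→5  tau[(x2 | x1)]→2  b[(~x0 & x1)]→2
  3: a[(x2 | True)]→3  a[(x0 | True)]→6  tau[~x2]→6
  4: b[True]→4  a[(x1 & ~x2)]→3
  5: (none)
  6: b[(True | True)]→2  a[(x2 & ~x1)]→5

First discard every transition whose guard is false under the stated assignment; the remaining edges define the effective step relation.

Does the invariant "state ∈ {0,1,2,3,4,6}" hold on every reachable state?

Answer: INVARIANT VIOLATED at state 5

Trace:
Allowed set {0,1,2,3,4,6}
R = {0,2,5}
  0: safe
  2: safe
  5: outside
reach 5 via tau·b — violates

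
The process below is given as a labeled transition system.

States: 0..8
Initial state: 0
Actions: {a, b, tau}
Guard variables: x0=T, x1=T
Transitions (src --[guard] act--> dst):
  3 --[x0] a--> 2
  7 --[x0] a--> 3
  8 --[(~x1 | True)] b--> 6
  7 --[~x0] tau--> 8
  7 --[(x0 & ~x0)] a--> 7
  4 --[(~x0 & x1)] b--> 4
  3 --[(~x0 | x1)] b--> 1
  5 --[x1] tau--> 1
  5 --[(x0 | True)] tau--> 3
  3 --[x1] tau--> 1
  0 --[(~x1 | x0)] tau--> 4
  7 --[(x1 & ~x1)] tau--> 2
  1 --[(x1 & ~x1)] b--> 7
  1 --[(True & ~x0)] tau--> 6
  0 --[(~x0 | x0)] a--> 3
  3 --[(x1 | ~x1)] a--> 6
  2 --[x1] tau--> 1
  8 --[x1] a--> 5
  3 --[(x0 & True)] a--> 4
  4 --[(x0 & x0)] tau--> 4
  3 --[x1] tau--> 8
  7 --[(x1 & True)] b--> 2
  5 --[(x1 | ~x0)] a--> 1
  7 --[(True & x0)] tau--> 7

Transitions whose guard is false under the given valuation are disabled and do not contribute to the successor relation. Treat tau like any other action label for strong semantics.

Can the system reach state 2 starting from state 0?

After dropping false guards: 18 live edges.
Layer 0: {0}
Layer 1: {3,4}  cumulative {0,3,4}
Layer 2: {1,2,6,8}  cumulative {0,1,2,3,4,6,8}
Layer 3: {5}  cumulative {0,1,2,3,4,5,6,8}
Reachable = {0,1,2,3,4,5,6,8}
witness 2: a·a

Answer: REACHABLE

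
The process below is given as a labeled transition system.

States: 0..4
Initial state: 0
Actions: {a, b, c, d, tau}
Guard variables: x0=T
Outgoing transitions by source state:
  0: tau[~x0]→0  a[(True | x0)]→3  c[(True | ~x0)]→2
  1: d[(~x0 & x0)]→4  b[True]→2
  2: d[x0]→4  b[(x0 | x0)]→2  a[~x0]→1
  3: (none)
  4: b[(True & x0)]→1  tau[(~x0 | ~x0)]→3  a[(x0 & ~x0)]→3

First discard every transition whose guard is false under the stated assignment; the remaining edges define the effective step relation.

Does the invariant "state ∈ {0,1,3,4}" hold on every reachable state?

Inv-set: {0,1,3,4}
R = {0,1,2,3,4}
  0: ✓
  1: ✓
  2: ✗ unsafe
  3: ✓
  4: ✓
counterexample path to 2: c

Answer: INVARIANT VIOLATED at state 2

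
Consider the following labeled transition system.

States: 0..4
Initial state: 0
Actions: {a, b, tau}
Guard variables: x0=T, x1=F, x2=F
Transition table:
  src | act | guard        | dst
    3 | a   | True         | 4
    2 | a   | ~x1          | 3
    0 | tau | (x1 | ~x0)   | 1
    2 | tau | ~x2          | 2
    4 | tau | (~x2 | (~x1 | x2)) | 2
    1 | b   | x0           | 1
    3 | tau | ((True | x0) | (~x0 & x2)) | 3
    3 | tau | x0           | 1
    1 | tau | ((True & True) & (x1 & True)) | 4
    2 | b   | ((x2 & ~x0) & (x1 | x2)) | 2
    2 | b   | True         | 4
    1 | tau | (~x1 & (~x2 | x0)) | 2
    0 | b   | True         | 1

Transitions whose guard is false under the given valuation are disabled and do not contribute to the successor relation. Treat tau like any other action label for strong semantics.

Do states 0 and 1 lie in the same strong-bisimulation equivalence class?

Compute ~ classes (split until stable):
  P[0] = {{0,1,2,3,4}}
  P[1] = {{0},{1},{2},{3},{4}}
stable after 2 split(s): 5 block(s)
class of 0: {0}; class of 1: {1}

Answer: NOT BISIMILAR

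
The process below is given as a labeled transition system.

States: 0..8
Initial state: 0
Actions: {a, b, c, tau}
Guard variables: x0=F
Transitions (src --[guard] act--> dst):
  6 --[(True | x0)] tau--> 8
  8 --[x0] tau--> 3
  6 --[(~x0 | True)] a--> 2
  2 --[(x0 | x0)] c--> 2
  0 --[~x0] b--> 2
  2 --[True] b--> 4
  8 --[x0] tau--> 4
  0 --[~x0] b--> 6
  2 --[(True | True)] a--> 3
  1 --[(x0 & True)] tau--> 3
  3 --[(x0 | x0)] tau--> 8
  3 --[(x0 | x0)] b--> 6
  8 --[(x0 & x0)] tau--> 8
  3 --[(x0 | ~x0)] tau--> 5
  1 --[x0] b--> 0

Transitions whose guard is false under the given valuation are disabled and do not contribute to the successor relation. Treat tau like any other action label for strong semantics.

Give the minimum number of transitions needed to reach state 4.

Answer: 2

Analysis:
Breadth-first toward 4:
  depth 0: {0}
  depth 1: {2,6}
  depth 2: {3,4,8}
depth(4)=2, e.g. b·b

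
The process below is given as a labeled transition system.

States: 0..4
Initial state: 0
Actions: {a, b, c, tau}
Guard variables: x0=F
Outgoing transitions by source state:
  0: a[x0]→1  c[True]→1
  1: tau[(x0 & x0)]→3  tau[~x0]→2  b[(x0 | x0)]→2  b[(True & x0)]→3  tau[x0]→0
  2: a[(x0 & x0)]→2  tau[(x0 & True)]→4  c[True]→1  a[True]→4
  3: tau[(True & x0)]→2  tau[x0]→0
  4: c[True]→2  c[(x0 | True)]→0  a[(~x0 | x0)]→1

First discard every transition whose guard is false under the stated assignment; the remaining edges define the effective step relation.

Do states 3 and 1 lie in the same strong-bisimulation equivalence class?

Refine partition for ~:
  π0 = {{0,1,2,3,4}}
  π1 = {{0},{1},{2,4},{3}}
  π2 = {{0},{1},{2},{3},{4}}
Fixed point at round 3; 5 class(es).
[3]={3}  [1]={1}

Answer: NOT BISIMILAR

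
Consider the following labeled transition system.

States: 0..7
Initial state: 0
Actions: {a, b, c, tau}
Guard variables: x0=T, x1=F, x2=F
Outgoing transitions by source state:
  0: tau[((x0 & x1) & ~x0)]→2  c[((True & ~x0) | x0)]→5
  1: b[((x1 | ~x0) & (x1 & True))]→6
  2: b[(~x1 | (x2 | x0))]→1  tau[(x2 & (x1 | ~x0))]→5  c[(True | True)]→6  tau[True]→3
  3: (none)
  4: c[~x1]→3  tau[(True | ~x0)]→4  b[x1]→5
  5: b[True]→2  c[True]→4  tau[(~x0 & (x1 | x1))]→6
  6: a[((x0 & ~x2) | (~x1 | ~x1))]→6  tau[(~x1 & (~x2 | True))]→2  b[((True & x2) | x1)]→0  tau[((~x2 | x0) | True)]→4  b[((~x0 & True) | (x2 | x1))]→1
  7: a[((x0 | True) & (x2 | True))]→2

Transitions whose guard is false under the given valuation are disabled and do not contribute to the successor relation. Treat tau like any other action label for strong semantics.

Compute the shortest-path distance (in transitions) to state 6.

Answer: 3

Trace:
BFS to 6:
  depth 0: {0}
  depth 1: {5}
  depth 2: {2,4}
  depth 3: {1,3,6}
6 enters at depth 3; path c·b·c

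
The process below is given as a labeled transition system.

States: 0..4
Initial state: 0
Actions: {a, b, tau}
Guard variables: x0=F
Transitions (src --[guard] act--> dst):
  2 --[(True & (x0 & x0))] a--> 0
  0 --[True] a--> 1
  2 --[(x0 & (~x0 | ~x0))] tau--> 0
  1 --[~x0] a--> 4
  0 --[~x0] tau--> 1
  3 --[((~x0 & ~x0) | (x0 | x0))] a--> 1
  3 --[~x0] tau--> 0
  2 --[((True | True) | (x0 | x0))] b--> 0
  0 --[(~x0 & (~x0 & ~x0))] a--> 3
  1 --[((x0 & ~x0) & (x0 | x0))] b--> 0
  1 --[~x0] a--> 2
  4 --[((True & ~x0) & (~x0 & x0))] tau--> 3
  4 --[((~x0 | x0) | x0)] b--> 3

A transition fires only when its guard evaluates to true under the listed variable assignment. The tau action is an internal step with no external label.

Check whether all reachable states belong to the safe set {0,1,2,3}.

Answer: INVARIANT VIOLATED at state 4

Analysis:
Allowed set {0,1,2,3}
Reachable = {0,1,2,3,4}
  0: ✓
  1: ✓
  2: ✓
  3: ✓
  4: VIOLATES
witness against invariant: a·a → 4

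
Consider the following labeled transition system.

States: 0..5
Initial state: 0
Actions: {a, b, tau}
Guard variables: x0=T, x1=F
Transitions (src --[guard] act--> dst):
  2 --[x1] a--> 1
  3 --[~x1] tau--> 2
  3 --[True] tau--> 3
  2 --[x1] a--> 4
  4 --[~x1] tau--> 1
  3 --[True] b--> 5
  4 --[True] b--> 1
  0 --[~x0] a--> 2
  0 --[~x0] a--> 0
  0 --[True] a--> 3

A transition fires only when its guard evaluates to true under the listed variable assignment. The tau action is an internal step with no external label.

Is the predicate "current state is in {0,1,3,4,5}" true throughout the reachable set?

Answer: INVARIANT VIOLATED at state 2

Analysis:
Inv-set: {0,1,3,4,5}
R = {0,2,3,5}
  0: ✓
  2: ✗ unsafe
  3: ✓
  5: ✓
counterexample path to 2: a·tau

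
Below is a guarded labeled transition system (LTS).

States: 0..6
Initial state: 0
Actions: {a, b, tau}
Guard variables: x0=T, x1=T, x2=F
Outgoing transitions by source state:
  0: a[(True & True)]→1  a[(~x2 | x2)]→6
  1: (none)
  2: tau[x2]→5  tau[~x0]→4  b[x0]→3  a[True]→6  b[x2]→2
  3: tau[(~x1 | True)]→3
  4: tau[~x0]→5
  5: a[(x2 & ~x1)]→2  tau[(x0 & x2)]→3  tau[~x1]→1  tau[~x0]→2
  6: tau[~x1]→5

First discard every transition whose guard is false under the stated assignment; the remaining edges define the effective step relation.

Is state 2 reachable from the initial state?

5 transition(s) survive guard evaluation.
L0 = {0}
L1 = {1,6}  cumulative {0,1,6}
Reachable = {0,1,6}

Answer: UNREACHABLE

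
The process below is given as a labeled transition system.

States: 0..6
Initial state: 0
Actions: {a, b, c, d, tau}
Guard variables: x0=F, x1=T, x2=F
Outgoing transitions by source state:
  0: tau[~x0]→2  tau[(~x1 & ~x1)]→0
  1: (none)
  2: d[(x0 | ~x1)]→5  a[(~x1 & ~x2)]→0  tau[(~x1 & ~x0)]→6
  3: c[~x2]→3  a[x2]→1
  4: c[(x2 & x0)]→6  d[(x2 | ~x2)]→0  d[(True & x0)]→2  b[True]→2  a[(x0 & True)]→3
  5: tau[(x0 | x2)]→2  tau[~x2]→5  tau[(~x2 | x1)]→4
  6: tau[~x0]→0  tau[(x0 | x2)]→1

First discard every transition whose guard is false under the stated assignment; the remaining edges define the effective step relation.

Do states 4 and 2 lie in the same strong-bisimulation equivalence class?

Bisimulation quotient by refinement:
  π0 = {{0,1,2,3,4,5,6}}
  π1 = {{0,5,6},{1,2},{3},{4}}
  π2 = {{0},{1,2},{3},{4},{5},{6}}
6 equivalence class(es) (converged in 3)
[4]={4}  [2]={1,2}

Answer: NOT BISIMILAR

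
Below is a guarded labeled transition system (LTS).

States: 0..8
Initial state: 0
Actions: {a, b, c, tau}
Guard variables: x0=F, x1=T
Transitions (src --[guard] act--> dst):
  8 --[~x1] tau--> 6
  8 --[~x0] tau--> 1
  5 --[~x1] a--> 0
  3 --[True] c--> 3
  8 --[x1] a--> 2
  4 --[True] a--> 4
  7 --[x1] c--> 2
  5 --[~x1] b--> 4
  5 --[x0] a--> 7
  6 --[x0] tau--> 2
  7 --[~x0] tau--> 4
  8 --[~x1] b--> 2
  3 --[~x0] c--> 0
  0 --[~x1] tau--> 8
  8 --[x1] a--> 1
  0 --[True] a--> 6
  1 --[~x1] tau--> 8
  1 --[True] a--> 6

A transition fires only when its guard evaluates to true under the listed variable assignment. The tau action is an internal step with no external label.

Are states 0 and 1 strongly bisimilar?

Compute ~ classes (split until stable):
  P[0] = {{0,1,2,3,4,5,6,7,8}}
  P[1] = {{0,1,4},{2,5,6},{3},{7},{8}}
  P[2] = {{0,1},{2,5,6},{3},{4},{7},{8}}
Fixed point at round 3; 6 class(es).
[0]={0,1}  [1]={0,1}

Answer: BISIMILAR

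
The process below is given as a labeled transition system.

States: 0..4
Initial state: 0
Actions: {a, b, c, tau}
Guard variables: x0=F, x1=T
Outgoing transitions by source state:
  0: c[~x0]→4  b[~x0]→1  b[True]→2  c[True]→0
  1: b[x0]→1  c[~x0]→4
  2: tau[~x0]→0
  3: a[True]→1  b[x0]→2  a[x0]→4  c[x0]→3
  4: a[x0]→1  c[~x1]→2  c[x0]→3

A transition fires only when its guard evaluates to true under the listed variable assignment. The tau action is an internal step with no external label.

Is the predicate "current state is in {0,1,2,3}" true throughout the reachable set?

Answer: INVARIANT VIOLATED at state 4

Working:
Inv-set: {0,1,2,3}
R = {0,1,2,4}
  0: ok
  1: ok
  2: ok
  4: VIOLATES
reach 4 via c — violates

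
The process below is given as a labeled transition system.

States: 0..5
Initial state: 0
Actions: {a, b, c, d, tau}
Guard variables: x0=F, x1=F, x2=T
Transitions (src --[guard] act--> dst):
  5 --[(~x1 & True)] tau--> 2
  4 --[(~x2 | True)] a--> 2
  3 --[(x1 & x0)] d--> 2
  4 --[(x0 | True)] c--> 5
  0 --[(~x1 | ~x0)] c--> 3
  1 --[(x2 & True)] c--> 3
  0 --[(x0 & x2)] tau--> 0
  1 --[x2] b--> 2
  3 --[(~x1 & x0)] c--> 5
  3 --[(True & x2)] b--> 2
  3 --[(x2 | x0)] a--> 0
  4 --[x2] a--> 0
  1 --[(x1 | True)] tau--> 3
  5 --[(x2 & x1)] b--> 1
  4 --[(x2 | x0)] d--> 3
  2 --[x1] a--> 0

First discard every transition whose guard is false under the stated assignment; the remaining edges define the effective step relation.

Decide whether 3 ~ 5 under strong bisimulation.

Answer: NOT BISIMILAR

Working:
Compute ~ classes (split until stable):
  round 0: {{0,1,2,3,4,5}}
  round 1: {{0},{1},{2},{3},{4},{5}}
6 equivalence class(es) (converged in 2)
class of 3: {3}; class of 5: {5}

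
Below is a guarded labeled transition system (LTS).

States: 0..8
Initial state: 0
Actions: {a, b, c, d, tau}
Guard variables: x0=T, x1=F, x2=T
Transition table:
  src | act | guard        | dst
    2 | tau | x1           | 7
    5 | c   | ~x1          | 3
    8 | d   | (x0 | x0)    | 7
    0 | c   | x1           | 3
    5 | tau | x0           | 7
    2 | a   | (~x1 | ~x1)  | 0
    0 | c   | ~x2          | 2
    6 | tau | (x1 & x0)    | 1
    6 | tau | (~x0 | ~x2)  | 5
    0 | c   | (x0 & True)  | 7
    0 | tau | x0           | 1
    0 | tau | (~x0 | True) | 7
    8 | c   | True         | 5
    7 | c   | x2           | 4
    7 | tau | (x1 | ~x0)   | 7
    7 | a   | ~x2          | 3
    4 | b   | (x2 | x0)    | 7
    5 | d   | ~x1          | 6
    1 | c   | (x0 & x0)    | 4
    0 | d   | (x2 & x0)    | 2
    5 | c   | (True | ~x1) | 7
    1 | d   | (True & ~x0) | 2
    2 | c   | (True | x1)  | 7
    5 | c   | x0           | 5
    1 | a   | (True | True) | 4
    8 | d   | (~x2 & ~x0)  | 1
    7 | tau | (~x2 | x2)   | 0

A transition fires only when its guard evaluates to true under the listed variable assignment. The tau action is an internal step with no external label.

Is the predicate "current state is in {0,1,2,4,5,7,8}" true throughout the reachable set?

Answer: INVARIANT HOLDS

Analysis:
Safe = {0,1,2,4,5,7,8}
Reach set: {0,1,2,4,7}
  0: ✓
  1: ✓
  2: ✓
  4: ✓
  7: ✓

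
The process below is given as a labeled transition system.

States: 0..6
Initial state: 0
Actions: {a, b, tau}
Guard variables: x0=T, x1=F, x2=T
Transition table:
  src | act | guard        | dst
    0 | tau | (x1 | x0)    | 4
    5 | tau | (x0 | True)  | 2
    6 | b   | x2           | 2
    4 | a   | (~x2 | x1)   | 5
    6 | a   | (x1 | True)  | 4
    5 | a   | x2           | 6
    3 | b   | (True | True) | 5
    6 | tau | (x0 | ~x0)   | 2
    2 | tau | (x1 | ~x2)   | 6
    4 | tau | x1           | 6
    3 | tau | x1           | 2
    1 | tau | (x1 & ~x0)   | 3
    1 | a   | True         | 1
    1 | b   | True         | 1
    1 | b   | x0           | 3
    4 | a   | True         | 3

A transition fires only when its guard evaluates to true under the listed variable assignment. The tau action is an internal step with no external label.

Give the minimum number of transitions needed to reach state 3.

Answer: 2

Working:
BFS to 3:
  L0 = {0}
  L1 = {4}
  L2 = {3}
first hit 3 at d=2 via tau·a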